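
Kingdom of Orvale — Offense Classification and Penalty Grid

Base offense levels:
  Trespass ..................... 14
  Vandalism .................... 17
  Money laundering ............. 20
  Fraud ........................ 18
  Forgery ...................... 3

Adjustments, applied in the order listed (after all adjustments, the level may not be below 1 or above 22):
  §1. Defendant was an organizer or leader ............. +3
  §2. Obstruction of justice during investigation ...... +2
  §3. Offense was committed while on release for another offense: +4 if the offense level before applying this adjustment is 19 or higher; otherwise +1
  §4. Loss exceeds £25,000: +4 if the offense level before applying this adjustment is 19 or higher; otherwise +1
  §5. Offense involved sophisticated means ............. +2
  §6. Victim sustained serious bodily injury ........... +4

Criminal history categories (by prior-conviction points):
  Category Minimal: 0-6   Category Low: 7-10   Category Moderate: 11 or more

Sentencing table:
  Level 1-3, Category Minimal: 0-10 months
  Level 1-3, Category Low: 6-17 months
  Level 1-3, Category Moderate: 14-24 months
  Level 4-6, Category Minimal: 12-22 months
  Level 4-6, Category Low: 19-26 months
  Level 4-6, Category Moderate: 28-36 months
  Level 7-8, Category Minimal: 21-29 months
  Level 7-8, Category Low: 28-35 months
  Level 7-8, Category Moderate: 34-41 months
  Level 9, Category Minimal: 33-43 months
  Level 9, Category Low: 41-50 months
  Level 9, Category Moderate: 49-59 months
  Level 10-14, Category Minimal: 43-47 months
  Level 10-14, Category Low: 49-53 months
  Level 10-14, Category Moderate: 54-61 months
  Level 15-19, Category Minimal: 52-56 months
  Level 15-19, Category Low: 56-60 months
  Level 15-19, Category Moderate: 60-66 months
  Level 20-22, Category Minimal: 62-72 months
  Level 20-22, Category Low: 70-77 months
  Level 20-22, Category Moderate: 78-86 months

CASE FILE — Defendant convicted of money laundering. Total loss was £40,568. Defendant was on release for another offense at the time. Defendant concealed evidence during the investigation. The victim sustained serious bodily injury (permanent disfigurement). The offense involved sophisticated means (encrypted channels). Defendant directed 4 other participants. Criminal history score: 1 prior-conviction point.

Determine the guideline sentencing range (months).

62-72 months

Base offense level for money laundering: 20.
§1 applies: 20 + 3 = 23.
§2 applies: 23 + 2 = 25.
§3 applies (level before this adjustment is 25 ≥ 19, so +4): 25 + 4 = 29.
§4 applies (level before this adjustment is 29 ≥ 19, so +4): 29 + 4 = 33.
§5 applies: 33 + 2 = 35.
§6 applies: 35 + 4 = 39.
Level 39 exceeds the maximum of 22; capped at 22.
Final offense level: 22.
Criminal history: 1 prior point → Category Minimal (0-6).
Level 22 falls in the 20-22 band.
Grid: Level 20-22 × Category Minimal = 62-72 months.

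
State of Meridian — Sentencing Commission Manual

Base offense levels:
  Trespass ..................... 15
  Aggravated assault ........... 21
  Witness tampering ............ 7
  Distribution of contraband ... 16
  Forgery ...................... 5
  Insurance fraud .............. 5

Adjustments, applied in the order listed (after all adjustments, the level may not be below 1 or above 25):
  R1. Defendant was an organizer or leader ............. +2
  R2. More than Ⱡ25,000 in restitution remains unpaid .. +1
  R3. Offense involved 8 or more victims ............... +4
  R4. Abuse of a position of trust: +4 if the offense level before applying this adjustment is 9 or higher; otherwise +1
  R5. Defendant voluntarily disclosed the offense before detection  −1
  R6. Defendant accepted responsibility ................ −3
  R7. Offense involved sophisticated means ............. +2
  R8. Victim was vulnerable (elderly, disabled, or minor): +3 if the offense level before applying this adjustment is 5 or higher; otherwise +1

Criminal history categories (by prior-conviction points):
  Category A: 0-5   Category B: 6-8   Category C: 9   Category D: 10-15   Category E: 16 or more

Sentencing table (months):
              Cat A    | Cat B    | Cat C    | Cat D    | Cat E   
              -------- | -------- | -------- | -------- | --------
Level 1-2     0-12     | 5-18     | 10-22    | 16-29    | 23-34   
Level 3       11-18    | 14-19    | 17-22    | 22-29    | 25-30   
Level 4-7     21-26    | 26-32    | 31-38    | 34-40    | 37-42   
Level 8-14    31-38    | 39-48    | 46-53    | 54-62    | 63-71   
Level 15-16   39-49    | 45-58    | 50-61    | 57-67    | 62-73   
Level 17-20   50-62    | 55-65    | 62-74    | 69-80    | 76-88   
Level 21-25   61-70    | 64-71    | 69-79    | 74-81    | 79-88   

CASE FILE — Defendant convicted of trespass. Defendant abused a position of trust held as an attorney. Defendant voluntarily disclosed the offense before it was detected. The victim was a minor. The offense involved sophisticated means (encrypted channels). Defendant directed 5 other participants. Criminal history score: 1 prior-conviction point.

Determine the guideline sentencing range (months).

61-70 months

Base offense level for trespass: 15.
R1 applies: 15 + 2 = 17.
R2 does not apply.
R4 applies (level before this adjustment is 17 ≥ 9, so +4): 17 + 4 = 21.
R5 applies: 21 − 1 = 20.
R6 does not apply.
R7 applies: 20 + 2 = 22.
R8 applies (level before this adjustment is 22 ≥ 5, so +3): 22 + 3 = 25.
Final offense level: 25.
Criminal history: 1 prior point → Category A (0-5).
Level 25 falls in the 21-25 band.
Grid: Level 21-25 × Category A = 61-70 months.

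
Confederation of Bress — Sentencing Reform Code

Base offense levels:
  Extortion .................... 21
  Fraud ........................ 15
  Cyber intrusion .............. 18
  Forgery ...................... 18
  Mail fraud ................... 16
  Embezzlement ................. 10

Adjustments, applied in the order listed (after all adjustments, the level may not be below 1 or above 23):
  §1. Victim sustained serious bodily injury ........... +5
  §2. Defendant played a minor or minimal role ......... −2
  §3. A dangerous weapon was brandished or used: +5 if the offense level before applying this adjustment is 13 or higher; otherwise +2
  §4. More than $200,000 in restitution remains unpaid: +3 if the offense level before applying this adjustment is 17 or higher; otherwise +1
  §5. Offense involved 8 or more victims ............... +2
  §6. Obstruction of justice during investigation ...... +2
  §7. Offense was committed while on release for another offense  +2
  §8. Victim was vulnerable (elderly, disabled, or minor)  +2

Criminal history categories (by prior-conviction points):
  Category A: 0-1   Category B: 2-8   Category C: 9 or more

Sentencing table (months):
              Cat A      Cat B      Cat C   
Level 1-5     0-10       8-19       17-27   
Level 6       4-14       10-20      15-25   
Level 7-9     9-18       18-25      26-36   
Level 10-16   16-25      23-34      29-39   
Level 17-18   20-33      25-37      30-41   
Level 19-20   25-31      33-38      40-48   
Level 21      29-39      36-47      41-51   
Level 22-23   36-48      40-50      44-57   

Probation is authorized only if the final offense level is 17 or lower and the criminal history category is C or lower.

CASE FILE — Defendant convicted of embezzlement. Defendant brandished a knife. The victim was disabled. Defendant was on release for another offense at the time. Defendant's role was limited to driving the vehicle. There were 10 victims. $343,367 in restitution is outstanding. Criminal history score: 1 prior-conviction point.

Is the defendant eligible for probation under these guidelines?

Base offense level for embezzlement: 10.
§1 does not apply.
§2 applies: 10 − 2 = 8.
§3 applies (level before this adjustment is 8 < 13, so +2): 8 + 2 = 10.
§4 applies (level before this adjustment is 10 < 17, so +1): 10 + 1 = 11.
§5 applies: 11 + 2 = 13.
§7 applies: 13 + 2 = 15.
§8 applies: 15 + 2 = 17.
Final offense level: 17.
Criminal history: 1 prior point → Category A (0-1).
Level 17 falls in the 17-18 band.
Grid: Level 17-18 × Category A = 20-33 months.
Probation check: level 17 ≤ 17 and category A ≤ C → eligible.

Yes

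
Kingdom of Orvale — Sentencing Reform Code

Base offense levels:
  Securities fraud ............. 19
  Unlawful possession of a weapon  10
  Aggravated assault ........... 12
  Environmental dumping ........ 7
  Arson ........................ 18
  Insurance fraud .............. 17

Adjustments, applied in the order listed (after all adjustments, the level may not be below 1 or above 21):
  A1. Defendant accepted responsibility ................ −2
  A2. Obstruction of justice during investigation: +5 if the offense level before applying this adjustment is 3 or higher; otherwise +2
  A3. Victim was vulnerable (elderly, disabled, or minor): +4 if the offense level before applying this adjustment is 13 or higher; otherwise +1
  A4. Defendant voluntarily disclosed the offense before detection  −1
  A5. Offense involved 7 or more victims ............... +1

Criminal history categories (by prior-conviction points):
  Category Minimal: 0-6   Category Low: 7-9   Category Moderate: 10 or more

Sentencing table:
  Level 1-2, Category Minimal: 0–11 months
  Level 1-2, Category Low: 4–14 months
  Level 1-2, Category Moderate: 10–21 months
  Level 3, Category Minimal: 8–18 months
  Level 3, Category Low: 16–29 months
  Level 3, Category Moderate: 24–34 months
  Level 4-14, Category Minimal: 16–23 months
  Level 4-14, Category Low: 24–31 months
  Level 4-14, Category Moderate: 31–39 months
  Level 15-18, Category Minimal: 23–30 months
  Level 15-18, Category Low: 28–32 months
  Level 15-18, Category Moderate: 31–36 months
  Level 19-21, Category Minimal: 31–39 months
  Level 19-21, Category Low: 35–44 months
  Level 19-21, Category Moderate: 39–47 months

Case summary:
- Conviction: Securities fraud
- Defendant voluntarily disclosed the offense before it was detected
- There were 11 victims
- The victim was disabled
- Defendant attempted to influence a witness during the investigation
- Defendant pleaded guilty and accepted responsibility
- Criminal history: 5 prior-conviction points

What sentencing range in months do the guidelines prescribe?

31-39 months

Base offense level for securities fraud: 19.
A1 applies: 19 − 2 = 17.
A2 applies (level before this adjustment is 17 ≥ 3, so +5): 17 + 5 = 22.
A3 applies (level before this adjustment is 22 ≥ 13, so +4): 22 + 4 = 26.
A4 applies: 26 − 1 = 25.
A5 applies: 25 + 1 = 26.
Level 26 exceeds the maximum of 21; capped at 21.
Final offense level: 21.
Criminal history: 5 prior points → Category Minimal (0-6).
Level 21 falls in the 19-21 band.
Grid: Level 19-21 × Category Minimal = 31-39 months.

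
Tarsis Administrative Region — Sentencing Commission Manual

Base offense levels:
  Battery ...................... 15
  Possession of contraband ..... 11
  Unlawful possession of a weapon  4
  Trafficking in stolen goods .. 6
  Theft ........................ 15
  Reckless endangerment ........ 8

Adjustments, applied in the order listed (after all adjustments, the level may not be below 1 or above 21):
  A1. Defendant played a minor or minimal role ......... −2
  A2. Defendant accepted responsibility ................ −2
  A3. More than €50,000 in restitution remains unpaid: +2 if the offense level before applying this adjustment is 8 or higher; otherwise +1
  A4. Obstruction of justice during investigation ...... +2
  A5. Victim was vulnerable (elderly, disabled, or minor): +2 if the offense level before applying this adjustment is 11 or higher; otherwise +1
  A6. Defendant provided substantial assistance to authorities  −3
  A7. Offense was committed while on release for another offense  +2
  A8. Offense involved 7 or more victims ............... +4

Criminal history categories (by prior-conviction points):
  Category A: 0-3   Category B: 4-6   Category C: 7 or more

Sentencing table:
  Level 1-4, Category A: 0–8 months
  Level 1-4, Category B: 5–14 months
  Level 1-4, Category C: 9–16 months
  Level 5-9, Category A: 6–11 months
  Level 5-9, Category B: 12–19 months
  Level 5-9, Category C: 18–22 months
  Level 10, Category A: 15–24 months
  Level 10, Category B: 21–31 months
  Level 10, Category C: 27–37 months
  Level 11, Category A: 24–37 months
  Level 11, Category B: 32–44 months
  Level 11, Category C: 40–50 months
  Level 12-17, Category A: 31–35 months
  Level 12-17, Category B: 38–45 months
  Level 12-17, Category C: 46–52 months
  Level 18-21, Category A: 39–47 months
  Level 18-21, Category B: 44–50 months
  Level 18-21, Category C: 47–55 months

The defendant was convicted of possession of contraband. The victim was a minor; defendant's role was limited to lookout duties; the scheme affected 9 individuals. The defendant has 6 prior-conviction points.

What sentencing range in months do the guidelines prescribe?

38-45 months

Base offense level for possession of contraband: 11.
A1 applies: 11 − 2 = 9.
A5 applies (level before this adjustment is 9 < 11, so +1): 9 + 1 = 10.
A8 applies: 10 + 4 = 14.
Final offense level: 14.
Criminal history: 6 prior points → Category B (4-6).
Level 14 falls in the 12-17 band.
Grid: Level 12-17 × Category B = 38-45 months.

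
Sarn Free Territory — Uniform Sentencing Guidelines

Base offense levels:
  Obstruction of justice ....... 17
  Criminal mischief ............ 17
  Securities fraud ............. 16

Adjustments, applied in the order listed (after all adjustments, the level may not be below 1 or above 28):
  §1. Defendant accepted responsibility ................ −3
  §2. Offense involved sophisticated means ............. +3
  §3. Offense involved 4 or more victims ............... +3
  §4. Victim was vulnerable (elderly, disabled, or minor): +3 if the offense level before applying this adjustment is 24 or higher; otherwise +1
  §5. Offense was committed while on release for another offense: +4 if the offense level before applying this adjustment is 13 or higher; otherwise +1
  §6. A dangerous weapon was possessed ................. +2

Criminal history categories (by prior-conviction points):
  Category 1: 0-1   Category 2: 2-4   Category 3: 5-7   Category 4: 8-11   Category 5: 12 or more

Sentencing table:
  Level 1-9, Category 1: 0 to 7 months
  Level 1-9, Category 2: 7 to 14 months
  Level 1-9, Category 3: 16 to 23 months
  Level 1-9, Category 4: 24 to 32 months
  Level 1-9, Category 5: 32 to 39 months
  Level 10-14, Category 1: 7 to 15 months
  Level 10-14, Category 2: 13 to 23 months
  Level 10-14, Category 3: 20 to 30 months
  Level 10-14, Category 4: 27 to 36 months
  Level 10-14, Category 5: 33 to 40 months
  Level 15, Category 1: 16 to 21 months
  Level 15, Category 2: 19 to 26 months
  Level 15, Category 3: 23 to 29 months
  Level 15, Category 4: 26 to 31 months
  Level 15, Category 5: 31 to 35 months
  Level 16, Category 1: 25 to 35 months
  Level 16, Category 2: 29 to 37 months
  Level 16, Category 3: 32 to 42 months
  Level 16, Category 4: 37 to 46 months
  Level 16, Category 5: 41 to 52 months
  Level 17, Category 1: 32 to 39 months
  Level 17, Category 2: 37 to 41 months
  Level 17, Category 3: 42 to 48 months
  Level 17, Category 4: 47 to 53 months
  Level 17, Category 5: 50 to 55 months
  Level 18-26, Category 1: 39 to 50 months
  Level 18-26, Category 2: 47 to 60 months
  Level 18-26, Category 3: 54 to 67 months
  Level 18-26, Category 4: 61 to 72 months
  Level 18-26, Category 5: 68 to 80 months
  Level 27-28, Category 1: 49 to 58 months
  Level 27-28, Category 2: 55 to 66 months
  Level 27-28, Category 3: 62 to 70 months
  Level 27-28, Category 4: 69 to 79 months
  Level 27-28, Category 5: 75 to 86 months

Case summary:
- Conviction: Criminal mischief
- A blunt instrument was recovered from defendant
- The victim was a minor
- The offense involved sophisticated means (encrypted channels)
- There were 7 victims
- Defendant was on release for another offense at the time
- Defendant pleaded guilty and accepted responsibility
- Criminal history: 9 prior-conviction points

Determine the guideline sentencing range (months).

Base offense level for criminal mischief: 17.
§1 applies: 17 − 3 = 14.
§2 applies: 14 + 3 = 17.
§3 applies: 17 + 3 = 20.
§4 applies (level before this adjustment is 20 < 24, so +1): 20 + 1 = 21.
§5 applies (level before this adjustment is 21 ≥ 13, so +4): 21 + 4 = 25.
§6 applies: 25 + 2 = 27.
Final offense level: 27.
Criminal history: 9 prior points → Category 4 (8-11).
Level 27 falls in the 27-28 band.
Grid: Level 27-28 × Category 4 = 69-79 months.

69-79 months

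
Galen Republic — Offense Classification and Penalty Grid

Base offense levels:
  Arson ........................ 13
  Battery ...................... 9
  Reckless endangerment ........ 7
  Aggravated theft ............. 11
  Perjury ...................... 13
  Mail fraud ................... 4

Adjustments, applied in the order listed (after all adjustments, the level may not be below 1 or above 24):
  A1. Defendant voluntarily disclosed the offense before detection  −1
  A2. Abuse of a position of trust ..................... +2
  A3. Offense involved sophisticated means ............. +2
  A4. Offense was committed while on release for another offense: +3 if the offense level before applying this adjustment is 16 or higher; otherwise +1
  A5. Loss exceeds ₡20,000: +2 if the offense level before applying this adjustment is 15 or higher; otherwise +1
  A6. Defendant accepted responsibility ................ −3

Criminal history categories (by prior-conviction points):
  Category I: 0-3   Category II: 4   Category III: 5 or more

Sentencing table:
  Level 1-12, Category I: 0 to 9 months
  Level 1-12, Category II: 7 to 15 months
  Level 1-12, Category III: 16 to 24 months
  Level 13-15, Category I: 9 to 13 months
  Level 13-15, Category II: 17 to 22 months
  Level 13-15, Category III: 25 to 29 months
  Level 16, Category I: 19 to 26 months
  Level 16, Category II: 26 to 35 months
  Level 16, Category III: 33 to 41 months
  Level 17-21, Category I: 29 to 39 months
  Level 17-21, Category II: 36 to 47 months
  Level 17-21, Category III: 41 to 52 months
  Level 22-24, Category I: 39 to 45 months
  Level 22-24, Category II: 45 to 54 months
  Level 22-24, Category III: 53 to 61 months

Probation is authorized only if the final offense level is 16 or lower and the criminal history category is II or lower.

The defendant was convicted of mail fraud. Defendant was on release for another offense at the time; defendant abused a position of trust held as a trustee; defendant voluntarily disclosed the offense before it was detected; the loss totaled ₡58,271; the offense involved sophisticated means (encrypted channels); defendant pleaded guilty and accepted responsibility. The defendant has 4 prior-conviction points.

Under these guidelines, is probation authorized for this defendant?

Base offense level for mail fraud: 4.
A1 applies: 4 − 1 = 3.
A2 applies: 3 + 2 = 5.
A3 applies: 5 + 2 = 7.
A4 applies (level before this adjustment is 7 < 16, so +1): 7 + 1 = 8.
A5 applies (level before this adjustment is 8 < 15, so +1): 8 + 1 = 9.
A6 applies: 9 − 3 = 6.
Final offense level: 6.
Criminal history: 4 prior points → Category II (4).
Level 6 falls in the 1-12 band.
Grid: Level 1-12 × Category II = 7-15 months.
Probation check: level 6 ≤ 16 and category II ≤ II → eligible.

Yes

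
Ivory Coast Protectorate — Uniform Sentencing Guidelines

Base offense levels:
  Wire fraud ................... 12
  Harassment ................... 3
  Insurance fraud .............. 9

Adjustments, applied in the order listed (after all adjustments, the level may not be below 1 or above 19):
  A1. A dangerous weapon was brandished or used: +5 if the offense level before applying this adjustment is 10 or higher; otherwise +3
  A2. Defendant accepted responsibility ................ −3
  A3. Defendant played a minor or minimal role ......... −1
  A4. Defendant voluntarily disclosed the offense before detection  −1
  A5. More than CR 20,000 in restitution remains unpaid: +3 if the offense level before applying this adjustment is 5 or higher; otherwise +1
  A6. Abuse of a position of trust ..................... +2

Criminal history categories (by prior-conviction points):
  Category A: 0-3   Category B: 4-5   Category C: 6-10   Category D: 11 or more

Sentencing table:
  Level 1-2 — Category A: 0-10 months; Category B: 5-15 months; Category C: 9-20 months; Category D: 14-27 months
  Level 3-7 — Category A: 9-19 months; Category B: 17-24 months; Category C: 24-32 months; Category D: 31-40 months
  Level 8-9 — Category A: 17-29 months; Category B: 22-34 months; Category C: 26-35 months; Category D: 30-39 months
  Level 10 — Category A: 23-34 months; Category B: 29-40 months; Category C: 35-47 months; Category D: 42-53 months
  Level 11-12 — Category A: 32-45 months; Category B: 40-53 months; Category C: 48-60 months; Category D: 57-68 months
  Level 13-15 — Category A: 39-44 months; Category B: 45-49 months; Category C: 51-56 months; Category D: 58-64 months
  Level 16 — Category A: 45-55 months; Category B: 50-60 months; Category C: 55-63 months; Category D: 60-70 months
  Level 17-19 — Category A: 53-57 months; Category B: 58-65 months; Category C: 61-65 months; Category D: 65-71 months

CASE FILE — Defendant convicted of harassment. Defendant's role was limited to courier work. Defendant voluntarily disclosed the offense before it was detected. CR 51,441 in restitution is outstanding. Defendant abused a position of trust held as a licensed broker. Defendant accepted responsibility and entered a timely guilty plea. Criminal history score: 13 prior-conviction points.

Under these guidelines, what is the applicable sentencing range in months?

Base offense level for harassment: 3.
A2 applies: 3 − 3 = 0.
A3 applies: 0 − 1 = -1.
A4 applies: -1 − 1 = -2.
A5 applies (level before this adjustment is -2 < 5, so +1): -2 + 1 = -1.
A6 applies: -1 + 2 = 1.
Final offense level: 1.
Criminal history: 13 prior points → Category D (11+).
Level 1 falls in the 1-2 band.
Grid: Level 1-2 × Category D = 14-27 months.

14-27 months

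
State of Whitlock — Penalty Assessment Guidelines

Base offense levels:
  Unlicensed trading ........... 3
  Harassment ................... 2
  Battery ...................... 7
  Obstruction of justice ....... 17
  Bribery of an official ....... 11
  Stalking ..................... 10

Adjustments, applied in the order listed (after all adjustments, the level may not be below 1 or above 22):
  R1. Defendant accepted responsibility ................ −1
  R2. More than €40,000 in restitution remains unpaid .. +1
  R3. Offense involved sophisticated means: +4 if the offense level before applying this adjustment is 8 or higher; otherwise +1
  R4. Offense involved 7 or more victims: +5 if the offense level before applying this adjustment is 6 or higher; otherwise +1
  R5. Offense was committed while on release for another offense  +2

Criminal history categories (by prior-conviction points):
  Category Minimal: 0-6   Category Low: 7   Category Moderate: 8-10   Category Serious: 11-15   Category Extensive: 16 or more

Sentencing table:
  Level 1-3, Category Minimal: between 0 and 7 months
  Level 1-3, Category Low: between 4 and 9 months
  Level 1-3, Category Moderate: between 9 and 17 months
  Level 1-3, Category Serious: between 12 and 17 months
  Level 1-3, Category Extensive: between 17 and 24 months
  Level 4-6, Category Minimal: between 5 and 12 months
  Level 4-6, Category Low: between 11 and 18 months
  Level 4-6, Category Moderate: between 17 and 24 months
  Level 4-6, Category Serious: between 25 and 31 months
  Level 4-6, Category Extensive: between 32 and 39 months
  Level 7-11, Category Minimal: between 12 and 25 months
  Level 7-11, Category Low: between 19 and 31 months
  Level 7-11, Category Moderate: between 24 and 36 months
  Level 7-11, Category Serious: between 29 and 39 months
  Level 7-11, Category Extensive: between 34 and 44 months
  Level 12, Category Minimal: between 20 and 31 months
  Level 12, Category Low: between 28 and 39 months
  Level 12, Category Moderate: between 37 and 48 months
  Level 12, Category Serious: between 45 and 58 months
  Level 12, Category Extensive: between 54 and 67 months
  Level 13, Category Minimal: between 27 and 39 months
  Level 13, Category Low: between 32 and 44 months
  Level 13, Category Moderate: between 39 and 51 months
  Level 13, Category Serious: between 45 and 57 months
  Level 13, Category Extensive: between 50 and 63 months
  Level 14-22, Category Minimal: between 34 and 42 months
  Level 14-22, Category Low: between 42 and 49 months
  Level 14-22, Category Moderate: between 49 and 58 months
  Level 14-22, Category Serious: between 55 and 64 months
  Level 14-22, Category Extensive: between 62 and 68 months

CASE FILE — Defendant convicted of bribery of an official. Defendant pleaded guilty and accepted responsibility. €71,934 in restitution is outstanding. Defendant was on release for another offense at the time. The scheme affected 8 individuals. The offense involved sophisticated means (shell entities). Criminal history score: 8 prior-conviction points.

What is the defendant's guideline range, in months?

Base offense level for bribery of an official: 11.
R1 applies: 11 − 1 = 10.
R2 applies: 10 + 1 = 11.
R3 applies (level before this adjustment is 11 ≥ 8, so +4): 11 + 4 = 15.
R4 applies (level before this adjustment is 15 ≥ 6, so +5): 15 + 5 = 20.
R5 applies: 20 + 2 = 22.
Final offense level: 22.
Criminal history: 8 prior points → Category Moderate (8-10).
Level 22 falls in the 14-22 band.
Grid: Level 14-22 × Category Moderate = 49-58 months.

49-58 months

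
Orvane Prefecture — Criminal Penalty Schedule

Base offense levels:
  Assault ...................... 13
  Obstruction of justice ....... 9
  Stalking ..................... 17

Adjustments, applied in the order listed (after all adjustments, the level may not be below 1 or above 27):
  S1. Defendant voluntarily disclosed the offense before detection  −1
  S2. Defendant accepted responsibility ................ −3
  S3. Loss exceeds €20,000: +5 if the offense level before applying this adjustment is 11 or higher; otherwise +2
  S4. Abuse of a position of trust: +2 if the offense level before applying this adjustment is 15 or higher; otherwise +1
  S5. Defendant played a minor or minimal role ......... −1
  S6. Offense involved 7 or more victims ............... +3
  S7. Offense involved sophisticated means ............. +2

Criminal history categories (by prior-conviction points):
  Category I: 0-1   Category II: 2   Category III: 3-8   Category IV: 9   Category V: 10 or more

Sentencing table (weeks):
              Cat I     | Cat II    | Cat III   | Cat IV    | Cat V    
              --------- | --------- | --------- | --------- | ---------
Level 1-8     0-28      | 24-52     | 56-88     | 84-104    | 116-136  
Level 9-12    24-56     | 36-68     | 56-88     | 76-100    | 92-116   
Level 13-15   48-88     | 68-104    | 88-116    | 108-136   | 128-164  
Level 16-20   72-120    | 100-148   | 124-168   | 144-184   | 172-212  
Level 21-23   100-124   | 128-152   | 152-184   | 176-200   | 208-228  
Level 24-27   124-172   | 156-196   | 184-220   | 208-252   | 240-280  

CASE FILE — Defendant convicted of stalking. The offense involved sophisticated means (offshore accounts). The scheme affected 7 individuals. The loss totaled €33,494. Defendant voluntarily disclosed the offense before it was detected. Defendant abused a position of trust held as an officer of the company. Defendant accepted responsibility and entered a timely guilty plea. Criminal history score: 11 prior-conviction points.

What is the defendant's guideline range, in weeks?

Base offense level for stalking: 17.
S1 applies: 17 − 1 = 16.
S2 applies: 16 − 3 = 13.
S3 applies (level before this adjustment is 13 ≥ 11, so +5): 13 + 5 = 18.
S4 applies (level before this adjustment is 18 ≥ 15, so +2): 18 + 2 = 20.
S5 does not apply.
S6 applies: 20 + 3 = 23.
S7 applies: 23 + 2 = 25.
Final offense level: 25.
Criminal history: 11 prior points → Category V (10+).
Level 25 falls in the 24-27 band.
Grid: Level 24-27 × Category V = 240-280 weeks.

240-280 weeks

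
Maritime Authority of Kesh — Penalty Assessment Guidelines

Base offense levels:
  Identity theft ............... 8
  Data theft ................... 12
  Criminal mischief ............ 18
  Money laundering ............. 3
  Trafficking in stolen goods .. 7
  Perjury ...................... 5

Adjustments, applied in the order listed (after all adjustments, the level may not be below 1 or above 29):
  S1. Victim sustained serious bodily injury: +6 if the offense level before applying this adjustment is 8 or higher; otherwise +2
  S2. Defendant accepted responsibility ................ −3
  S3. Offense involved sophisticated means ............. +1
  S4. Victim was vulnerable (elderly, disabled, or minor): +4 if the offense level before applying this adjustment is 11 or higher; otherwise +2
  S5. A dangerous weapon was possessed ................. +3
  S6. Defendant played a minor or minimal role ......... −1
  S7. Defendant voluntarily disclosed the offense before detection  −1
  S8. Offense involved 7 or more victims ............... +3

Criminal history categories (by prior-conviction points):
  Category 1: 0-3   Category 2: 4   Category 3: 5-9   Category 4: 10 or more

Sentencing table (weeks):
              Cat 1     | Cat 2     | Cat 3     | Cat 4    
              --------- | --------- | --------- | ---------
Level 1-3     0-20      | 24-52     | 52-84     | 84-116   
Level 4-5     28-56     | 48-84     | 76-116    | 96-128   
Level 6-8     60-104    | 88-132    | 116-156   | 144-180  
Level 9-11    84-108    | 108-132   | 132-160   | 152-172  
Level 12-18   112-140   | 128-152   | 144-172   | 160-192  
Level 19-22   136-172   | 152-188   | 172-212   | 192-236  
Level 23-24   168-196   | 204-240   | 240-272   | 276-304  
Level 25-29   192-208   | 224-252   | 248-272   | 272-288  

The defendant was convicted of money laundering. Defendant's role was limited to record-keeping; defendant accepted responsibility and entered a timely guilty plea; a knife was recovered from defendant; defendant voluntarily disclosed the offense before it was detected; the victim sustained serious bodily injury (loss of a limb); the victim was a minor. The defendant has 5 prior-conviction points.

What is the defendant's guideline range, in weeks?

76-116 weeks

Base offense level for money laundering: 3.
S1 applies (level before this adjustment is 3 < 8, so +2): 3 + 2 = 5.
S2 applies: 5 − 3 = 2.
S4 applies (level before this adjustment is 2 < 11, so +2): 2 + 2 = 4.
S5 applies: 4 + 3 = 7.
S6 applies: 7 − 1 = 6.
S7 applies: 6 − 1 = 5.
Final offense level: 5.
Criminal history: 5 prior points → Category 3 (5-9).
Level 5 falls in the 4-5 band.
Grid: Level 4-5 × Category 3 = 76-116 weeks.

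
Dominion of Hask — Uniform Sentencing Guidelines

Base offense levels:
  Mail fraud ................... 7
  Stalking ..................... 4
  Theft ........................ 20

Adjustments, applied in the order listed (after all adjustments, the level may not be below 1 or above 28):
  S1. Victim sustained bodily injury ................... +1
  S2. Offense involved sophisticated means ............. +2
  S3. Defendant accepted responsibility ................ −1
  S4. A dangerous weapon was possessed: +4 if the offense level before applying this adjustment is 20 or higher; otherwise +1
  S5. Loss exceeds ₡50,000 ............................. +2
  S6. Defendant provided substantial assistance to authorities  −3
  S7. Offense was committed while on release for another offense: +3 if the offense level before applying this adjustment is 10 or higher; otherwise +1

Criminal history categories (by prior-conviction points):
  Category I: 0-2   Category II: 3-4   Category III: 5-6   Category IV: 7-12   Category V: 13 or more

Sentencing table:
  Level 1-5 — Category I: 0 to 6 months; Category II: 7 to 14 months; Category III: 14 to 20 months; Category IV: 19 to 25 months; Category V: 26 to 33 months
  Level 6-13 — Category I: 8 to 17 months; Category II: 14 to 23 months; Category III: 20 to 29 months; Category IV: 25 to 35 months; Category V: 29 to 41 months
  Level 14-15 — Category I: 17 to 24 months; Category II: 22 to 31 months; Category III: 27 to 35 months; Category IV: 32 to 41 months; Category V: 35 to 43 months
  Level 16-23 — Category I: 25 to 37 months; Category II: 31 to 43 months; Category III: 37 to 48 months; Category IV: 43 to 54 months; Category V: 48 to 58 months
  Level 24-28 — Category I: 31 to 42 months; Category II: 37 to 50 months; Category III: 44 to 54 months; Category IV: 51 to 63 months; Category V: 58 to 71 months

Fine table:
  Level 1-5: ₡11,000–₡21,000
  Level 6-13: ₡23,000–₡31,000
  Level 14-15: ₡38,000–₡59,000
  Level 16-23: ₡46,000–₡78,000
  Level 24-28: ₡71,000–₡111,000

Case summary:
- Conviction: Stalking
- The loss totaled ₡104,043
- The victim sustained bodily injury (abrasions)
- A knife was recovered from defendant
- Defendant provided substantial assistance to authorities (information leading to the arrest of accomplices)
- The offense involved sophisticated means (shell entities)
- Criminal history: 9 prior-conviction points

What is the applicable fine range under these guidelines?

Base offense level for stalking: 4.
S1 applies: 4 + 1 = 5.
S2 applies: 5 + 2 = 7.
S4 applies (level before this adjustment is 7 < 20, so +1): 7 + 1 = 8.
S5 applies: 8 + 2 = 10.
S6 applies: 10 − 3 = 7.
Final offense level: 7.
Level 7 falls in the 6-13 band.
Fine table: Level 6-13 → ₡23,000–₡31,000.

₡23,000–₡31,000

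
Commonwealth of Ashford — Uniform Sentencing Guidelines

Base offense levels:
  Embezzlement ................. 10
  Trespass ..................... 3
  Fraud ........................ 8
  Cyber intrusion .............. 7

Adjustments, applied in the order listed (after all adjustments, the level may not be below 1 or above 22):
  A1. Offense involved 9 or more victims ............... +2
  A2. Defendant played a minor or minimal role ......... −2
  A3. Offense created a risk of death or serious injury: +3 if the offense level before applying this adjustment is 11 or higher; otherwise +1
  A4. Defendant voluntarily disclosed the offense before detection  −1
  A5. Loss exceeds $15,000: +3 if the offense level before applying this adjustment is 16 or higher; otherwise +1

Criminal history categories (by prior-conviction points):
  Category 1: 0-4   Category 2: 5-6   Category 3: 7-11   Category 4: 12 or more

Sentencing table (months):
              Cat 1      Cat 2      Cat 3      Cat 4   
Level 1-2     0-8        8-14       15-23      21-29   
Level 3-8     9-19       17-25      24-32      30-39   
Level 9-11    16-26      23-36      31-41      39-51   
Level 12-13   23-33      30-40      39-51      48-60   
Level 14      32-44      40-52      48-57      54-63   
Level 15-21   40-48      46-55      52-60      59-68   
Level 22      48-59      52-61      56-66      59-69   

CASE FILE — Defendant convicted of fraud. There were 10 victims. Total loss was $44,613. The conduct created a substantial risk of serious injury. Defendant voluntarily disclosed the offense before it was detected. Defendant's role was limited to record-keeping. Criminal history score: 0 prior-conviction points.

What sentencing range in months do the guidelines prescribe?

16-26 months

Base offense level for fraud: 8.
A1 applies: 8 + 2 = 10.
A2 applies: 10 − 2 = 8.
A3 applies (level before this adjustment is 8 < 11, so +1): 8 + 1 = 9.
A4 applies: 9 − 1 = 8.
A5 applies (level before this adjustment is 8 < 16, so +1): 8 + 1 = 9.
Final offense level: 9.
Criminal history: 0 prior points → Category 1 (0-4).
Level 9 falls in the 9-11 band.
Grid: Level 9-11 × Category 1 = 16-26 months.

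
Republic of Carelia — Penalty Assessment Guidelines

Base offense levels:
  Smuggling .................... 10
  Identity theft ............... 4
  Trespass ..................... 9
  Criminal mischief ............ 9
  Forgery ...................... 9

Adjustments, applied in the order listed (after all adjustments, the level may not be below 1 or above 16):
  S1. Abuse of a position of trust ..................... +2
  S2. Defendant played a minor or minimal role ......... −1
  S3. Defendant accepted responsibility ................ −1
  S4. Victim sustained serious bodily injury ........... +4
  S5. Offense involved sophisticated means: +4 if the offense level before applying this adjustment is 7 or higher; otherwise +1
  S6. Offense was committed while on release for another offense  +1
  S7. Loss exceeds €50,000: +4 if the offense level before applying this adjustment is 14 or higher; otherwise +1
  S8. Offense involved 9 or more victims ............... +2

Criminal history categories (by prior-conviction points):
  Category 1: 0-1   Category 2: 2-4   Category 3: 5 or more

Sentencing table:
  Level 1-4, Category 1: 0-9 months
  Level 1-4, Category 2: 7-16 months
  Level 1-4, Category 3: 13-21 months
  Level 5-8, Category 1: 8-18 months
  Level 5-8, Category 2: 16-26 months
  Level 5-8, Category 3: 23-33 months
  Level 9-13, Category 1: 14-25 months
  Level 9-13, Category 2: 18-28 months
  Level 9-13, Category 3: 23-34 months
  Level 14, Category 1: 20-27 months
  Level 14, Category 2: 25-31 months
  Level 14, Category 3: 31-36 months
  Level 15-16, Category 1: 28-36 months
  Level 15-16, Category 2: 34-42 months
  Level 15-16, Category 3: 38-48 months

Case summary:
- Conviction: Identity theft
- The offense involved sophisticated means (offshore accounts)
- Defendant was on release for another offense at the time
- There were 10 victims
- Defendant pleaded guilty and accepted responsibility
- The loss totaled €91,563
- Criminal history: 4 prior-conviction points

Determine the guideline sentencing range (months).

16-26 months

Base offense level for identity theft: 4.
S3 applies: 4 − 1 = 3.
S4 does not apply.
S5 applies (level before this adjustment is 3 < 7, so +1): 3 + 1 = 4.
S6 applies: 4 + 1 = 5.
S7 applies (level before this adjustment is 5 < 14, so +1): 5 + 1 = 6.
S8 applies: 6 + 2 = 8.
Final offense level: 8.
Criminal history: 4 prior points → Category 2 (2-4).
Level 8 falls in the 5-8 band.
Grid: Level 5-8 × Category 2 = 16-26 months.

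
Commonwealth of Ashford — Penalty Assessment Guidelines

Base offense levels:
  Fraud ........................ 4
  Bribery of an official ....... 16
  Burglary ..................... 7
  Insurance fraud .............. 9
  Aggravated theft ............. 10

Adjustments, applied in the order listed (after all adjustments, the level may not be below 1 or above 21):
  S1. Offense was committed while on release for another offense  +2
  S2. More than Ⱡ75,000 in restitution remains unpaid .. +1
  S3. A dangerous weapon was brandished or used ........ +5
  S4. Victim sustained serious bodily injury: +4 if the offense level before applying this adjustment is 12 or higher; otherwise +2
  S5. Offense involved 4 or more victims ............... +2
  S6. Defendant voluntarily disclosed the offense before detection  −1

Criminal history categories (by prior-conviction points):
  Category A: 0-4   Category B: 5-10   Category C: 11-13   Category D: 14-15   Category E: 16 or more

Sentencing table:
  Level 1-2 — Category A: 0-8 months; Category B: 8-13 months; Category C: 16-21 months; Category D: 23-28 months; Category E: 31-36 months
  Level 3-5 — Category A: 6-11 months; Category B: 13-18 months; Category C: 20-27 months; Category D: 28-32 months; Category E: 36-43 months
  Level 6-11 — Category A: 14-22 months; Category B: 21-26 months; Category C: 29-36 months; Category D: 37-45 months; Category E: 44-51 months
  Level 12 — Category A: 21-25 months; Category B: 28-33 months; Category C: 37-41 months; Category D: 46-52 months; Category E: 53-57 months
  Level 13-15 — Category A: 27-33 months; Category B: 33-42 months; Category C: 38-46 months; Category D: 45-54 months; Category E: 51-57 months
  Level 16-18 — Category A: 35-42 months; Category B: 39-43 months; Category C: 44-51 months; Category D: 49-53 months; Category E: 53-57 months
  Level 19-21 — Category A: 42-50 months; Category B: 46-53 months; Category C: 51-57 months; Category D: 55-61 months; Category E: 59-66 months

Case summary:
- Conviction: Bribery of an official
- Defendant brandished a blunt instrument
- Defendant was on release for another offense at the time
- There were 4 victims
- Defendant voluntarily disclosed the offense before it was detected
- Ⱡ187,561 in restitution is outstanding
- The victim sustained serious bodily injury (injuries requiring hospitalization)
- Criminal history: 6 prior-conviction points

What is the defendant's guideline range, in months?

46-53 months

Base offense level for bribery of an official: 16.
S1 applies: 16 + 2 = 18.
S2 applies: 18 + 1 = 19.
S3 applies: 19 + 5 = 24.
S4 applies (level before this adjustment is 24 ≥ 12, so +4): 24 + 4 = 28.
S5 applies: 28 + 2 = 30.
S6 applies: 30 − 1 = 29.
Level 29 exceeds the maximum of 21; capped at 21.
Final offense level: 21.
Criminal history: 6 prior points → Category B (5-10).
Level 21 falls in the 19-21 band.
Grid: Level 19-21 × Category B = 46-53 months.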